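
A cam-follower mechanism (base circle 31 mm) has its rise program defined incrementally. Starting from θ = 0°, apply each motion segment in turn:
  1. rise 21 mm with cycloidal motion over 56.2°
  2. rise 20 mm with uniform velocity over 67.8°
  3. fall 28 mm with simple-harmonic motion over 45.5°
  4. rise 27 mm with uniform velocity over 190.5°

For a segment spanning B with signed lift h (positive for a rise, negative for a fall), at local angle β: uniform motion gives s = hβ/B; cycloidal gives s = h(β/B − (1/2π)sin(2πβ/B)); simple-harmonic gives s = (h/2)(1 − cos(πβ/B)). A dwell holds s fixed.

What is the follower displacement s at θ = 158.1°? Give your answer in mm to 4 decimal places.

seg 1 [0°–56.2°] cycloidal, h=21: full span → s += 21 → s = 21.0000
seg 2 [56.2°–124°] uniform, h=20: full span → s += 20 → s = 41.0000
seg 3 [124°–169.5°] simple-harmonic, h=-28: θ=158.1° here. β=34.1, B=45.5. -28/2·(1 − cos(π·0.7495)) = -23.8824 → s = 17.1176

17.1176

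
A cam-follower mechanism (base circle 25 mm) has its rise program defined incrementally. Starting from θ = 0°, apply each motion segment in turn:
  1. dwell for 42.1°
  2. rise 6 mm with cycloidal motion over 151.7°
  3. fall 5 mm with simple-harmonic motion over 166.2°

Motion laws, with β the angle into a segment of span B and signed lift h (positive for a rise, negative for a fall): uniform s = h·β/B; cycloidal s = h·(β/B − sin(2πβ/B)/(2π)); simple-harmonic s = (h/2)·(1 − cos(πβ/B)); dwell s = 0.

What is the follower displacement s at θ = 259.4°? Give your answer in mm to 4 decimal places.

seg 1 [0°–42.1°] dwell: s stays 0.0000
seg 2 [42.1°–193.8°] cycloidal, h=6: full span → s += 6 → s = 6.0000
seg 3 [193.8°–360°] simple-harmonic, h=-5: θ=259.4° here. β=65.6, B=166.2. -5/2·(1 − cos(π·0.3947)) = -1.6880 → s = 4.3120

4.3120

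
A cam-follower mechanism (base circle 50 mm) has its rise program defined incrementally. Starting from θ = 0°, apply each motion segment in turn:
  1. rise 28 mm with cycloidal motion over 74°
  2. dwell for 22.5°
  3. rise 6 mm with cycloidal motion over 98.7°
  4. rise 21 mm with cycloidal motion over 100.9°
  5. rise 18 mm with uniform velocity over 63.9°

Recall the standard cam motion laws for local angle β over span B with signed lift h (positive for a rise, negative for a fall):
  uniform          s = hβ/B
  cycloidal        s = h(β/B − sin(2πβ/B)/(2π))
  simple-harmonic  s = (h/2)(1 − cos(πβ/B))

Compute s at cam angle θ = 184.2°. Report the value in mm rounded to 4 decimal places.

seg 1 [0°–74°] cycloidal, h=28: full span → s += 28 → s = 28.0000
seg 2 [74°–96.5°] dwell: s stays 28.0000
seg 3 [96.5°–195.2°] cycloidal, h=6: θ=184.2° here. β=87.7, B=98.7. 6·(0.8886 − sin(2π·0.8886)/(2π)) = 5.9467 → s = 33.9467

33.9467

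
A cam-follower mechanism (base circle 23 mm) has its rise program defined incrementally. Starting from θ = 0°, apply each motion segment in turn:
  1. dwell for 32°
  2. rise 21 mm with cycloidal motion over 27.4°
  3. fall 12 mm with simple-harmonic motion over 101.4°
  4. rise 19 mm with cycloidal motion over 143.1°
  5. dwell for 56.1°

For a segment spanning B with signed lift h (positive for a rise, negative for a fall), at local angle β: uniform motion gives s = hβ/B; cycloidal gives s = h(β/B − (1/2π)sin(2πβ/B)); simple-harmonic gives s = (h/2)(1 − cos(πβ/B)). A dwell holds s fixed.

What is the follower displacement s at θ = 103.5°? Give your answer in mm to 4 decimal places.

seg 1 [0°–32°] dwell: s stays 0.0000
seg 2 [32°–59.4°] cycloidal, h=21: full span → s += 21 → s = 21.0000
seg 3 [59.4°–160.8°] simple-harmonic, h=-12: θ=103.5° here. β=44.1, B=101.4. -12/2·(1 − cos(π·0.4349)) = -4.7816 → s = 16.2184

16.2184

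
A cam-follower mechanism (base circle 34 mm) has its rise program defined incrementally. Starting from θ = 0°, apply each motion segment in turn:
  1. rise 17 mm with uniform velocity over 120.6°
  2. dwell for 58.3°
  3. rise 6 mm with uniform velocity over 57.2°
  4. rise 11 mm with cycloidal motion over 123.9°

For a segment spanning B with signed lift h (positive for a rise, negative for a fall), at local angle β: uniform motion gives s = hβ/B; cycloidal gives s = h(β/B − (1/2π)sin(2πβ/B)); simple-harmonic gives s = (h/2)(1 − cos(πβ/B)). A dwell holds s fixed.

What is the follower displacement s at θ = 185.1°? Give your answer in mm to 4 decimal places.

seg 1 [0°–120.6°] uniform, h=17: full span → s += 17 → s = 17.0000
seg 2 [120.6°–178.9°] dwell: s stays 17.0000
seg 3 [178.9°–236.1°] uniform, h=6: θ=185.1° here. β=6.2, B=57.2. 6·6.2/57.2 = 0.6503 → s = 17.6503

17.6503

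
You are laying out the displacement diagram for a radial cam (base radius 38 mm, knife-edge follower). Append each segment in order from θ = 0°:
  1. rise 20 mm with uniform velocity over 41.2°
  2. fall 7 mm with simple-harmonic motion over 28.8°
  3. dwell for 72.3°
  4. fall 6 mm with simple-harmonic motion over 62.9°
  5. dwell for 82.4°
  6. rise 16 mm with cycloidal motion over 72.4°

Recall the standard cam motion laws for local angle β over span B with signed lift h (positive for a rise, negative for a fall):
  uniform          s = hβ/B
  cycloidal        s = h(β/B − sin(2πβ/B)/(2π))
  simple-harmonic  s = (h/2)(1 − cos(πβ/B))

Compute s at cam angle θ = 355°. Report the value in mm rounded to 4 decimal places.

seg 1 [0°–41.2°] uniform, h=20: full span → s += 20 → s = 20.0000
seg 2 [41.2°–70°] simple-harmonic, h=-7: full span → s += -7 → s = 13.0000
seg 3 [70°–142.3°] dwell: s stays 13.0000
seg 4 [142.3°–205.2°] simple-harmonic, h=-6: full span → s += -6 → s = 7.0000
seg 5 [205.2°–287.6°] dwell: s stays 7.0000
seg 6 [287.6°–360°] cycloidal, h=16: θ=355° here. β=67.4, B=72.4. 16·(0.9309 − sin(2π·0.9309)/(2π)) = 15.9656 → s = 22.9656

22.9656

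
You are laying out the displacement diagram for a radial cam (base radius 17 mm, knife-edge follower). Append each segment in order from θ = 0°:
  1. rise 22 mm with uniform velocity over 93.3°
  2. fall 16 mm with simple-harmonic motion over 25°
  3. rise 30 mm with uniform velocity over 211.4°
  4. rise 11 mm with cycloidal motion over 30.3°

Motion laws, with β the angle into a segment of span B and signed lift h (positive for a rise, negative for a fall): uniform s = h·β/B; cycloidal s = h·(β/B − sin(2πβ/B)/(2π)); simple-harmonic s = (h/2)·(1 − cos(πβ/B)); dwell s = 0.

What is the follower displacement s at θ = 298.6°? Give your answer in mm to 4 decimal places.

seg 1 [0°–93.3°] uniform, h=22: full span → s += 22 → s = 22.0000
seg 2 [93.3°–118.3°] simple-harmonic, h=-16: full span → s += -16 → s = 6.0000
seg 3 [118.3°–329.7°] uniform, h=30: θ=298.6° here. β=180.3, B=211.4. 30·180.3/211.4 = 25.5866 → s = 31.5866

31.5866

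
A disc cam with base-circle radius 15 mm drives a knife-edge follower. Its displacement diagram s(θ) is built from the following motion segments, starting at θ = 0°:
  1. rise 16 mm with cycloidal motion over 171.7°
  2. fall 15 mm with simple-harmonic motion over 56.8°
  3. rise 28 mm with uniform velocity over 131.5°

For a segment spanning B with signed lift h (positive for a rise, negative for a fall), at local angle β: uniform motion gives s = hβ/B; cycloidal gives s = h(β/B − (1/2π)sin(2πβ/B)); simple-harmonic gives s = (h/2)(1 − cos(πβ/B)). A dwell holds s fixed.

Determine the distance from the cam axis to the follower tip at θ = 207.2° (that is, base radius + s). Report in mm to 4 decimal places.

seg 1 [0°–171.7°] cycloidal, h=16: full span → s += 16 → s = 16.0000
seg 2 [171.7°–228.5°] simple-harmonic, h=-15: θ=207.2° here. β=35.5, B=56.8. -15/2·(1 − cos(π·0.6250)) = -10.3701 → s = 5.6299
radial distance = base radius + s = 15 + 5.6299 = 20.6299

20.6299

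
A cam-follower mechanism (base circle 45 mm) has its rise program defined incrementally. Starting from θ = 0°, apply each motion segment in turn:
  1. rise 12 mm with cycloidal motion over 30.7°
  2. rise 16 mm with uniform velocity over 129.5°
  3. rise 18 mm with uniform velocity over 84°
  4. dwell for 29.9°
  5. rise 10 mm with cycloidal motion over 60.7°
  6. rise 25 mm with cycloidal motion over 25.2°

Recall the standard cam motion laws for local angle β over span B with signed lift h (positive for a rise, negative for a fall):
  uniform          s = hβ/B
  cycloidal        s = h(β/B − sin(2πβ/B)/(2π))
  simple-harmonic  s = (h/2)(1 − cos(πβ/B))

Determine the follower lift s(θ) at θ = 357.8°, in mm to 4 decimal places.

seg 1 [0°–30.7°] cycloidal, h=12: full span → s += 12 → s = 12.0000
seg 2 [30.7°–160.2°] uniform, h=16: full span → s += 16 → s = 28.0000
seg 3 [160.2°–244.2°] uniform, h=18: full span → s += 18 → s = 46.0000
seg 4 [244.2°–274.1°] dwell: s stays 46.0000
seg 5 [274.1°–334.8°] cycloidal, h=10: full span → s += 10 → s = 56.0000
seg 6 [334.8°–360°] cycloidal, h=25: θ=357.8° here. β=23, B=25.2. 25·(0.9127 − sin(2π·0.9127)/(2π)) = 24.8922 → s = 80.8922

80.8922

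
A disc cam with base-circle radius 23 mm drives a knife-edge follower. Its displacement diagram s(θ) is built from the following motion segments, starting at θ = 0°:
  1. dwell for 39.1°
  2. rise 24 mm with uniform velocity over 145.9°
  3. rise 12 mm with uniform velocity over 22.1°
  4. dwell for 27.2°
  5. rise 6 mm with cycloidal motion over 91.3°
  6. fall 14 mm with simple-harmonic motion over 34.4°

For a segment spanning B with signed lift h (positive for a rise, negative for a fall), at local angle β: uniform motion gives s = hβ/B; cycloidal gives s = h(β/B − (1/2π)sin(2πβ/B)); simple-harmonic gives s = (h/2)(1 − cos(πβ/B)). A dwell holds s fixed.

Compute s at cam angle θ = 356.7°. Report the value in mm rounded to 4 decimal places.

seg 1 [0°–39.1°] dwell: s stays 0.0000
seg 2 [39.1°–185°] uniform, h=24: full span → s += 24 → s = 24.0000
seg 3 [185°–207.1°] uniform, h=12: full span → s += 12 → s = 36.0000
seg 4 [207.1°–234.3°] dwell: s stays 36.0000
seg 5 [234.3°–325.6°] cycloidal, h=6: full span → s += 6 → s = 42.0000
seg 6 [325.6°–360°] simple-harmonic, h=-14: θ=356.7° here. β=31.1, B=34.4. -14/2·(1 − cos(π·0.9041)) = -13.6845 → s = 28.3155

28.3155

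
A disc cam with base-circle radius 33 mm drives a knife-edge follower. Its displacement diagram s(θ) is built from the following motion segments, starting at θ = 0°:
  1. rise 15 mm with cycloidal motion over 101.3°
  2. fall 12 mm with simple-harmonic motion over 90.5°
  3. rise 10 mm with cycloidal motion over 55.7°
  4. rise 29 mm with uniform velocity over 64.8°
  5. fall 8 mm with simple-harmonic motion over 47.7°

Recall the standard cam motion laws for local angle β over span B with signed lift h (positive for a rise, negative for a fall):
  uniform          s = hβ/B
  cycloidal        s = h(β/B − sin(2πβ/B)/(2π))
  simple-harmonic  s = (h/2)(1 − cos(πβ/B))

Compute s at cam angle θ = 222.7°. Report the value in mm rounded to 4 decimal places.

seg 1 [0°–101.3°] cycloidal, h=15: full span → s += 15 → s = 15.0000
seg 2 [101.3°–191.8°] simple-harmonic, h=-12: full span → s += -12 → s = 3.0000
seg 3 [191.8°–247.5°] cycloidal, h=10: θ=222.7° here. β=30.9, B=55.7. 10·(0.5548 − sin(2π·0.5548)/(2π)) = 6.0844 → s = 9.0844

9.0844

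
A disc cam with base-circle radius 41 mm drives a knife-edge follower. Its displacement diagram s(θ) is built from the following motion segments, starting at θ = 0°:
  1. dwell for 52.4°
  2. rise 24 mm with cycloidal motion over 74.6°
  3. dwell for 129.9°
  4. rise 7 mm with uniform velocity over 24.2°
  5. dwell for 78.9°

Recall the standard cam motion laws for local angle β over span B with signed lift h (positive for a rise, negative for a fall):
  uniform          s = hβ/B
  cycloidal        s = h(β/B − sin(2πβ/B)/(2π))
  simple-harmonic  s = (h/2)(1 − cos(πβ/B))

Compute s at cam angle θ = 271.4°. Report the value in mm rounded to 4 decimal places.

seg 1 [0°–52.4°] dwell: s stays 0.0000
seg 2 [52.4°–127°] cycloidal, h=24: full span → s += 24 → s = 24.0000
seg 3 [127°–256.9°] dwell: s stays 24.0000
seg 4 [256.9°–281.1°] uniform, h=7: θ=271.4° here. β=14.5, B=24.2. 7·14.5/24.2 = 4.1942 → s = 28.1942

28.1942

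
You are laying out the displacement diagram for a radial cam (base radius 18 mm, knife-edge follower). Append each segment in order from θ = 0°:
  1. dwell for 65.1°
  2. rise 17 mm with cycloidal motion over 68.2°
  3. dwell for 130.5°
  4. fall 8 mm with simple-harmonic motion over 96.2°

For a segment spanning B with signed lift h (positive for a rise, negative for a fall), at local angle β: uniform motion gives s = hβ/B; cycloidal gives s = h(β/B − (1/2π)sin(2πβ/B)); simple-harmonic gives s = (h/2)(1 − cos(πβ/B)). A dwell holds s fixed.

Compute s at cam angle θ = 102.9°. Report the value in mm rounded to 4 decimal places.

seg 1 [0°–65.1°] dwell: s stays 0.0000
seg 2 [65.1°–133.3°] cycloidal, h=17: θ=102.9° here. β=37.8, B=68.2. 17·(0.5543 − sin(2π·0.5543)/(2π)) = 10.3268 → s = 10.3268

10.3268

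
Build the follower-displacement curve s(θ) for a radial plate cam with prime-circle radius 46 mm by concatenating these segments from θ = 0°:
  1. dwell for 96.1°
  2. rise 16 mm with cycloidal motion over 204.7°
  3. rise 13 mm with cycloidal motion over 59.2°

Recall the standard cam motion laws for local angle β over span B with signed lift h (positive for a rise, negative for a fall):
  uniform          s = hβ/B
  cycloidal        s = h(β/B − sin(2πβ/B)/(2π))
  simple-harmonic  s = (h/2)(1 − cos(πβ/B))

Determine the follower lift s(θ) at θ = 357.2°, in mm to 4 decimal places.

seg 1 [0°–96.1°] dwell: s stays 0.0000
seg 2 [96.1°–300.8°] cycloidal, h=16: full span → s += 16 → s = 16.0000
seg 3 [300.8°–360°] cycloidal, h=13: θ=357.2° here. β=56.4, B=59.2. 13·(0.9527 − sin(2π·0.9527)/(2π)) = 12.9910 → s = 28.9910

28.9910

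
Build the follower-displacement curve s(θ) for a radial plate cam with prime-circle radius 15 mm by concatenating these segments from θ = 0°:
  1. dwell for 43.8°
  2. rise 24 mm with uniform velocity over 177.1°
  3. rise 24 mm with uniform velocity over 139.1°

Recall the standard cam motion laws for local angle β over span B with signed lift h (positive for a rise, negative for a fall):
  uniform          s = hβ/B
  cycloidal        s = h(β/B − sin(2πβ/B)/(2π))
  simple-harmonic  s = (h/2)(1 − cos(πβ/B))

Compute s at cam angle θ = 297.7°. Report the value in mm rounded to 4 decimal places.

seg 1 [0°–43.8°] dwell: s stays 0.0000
seg 2 [43.8°–220.9°] uniform, h=24: full span → s += 24 → s = 24.0000
seg 3 [220.9°–360°] uniform, h=24: θ=297.7° here. β=76.8, B=139.1. 24·76.8/139.1 = 13.2509 → s = 37.2509

37.2509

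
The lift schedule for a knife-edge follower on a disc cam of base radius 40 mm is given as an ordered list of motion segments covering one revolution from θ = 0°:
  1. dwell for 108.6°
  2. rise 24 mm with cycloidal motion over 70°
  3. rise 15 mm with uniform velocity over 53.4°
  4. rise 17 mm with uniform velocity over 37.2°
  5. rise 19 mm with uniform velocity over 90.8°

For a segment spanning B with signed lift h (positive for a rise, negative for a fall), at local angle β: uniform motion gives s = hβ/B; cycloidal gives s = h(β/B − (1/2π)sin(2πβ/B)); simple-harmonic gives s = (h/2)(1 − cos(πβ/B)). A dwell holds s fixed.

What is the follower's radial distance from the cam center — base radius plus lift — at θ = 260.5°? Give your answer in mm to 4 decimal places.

seg 1 [0°–108.6°] dwell: s stays 0.0000
seg 2 [108.6°–178.6°] cycloidal, h=24: full span → s += 24 → s = 24.0000
seg 3 [178.6°–232°] uniform, h=15: full span → s += 15 → s = 39.0000
seg 4 [232°–269.2°] uniform, h=17: θ=260.5° here. β=28.5, B=37.2. 17·28.5/37.2 = 13.0242 → s = 52.0242
radial distance = base radius + s = 40 + 52.0242 = 92.0242

92.0242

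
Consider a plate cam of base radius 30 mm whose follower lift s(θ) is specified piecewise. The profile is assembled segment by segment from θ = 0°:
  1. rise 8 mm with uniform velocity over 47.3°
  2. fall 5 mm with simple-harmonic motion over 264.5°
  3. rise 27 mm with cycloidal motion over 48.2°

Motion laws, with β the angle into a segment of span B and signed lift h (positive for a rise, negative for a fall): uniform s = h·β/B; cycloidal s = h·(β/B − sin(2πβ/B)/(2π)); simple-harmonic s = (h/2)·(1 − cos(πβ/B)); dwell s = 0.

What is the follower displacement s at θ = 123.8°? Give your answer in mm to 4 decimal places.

seg 1 [0°–47.3°] uniform, h=8: full span → s += 8 → s = 8.0000
seg 2 [47.3°–311.8°] simple-harmonic, h=-5: θ=123.8° here. β=76.5, B=264.5. -5/2·(1 − cos(π·0.2892)) = -0.9629 → s = 7.0371

7.0371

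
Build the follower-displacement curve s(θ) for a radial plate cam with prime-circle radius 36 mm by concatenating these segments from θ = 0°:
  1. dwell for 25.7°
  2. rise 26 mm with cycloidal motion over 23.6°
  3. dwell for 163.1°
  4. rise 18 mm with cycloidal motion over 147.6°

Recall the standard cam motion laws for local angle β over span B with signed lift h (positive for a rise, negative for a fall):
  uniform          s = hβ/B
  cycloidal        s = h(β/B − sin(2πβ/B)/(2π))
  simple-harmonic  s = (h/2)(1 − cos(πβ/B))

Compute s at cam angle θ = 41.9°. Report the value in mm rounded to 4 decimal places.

seg 1 [0°–25.7°] dwell: s stays 0.0000
seg 2 [25.7°–49.3°] cycloidal, h=26: θ=41.9° here. β=16.2, B=23.6. 26·(0.6864 − sin(2π·0.6864)/(2π)) = 21.6599 → s = 21.6599

21.6599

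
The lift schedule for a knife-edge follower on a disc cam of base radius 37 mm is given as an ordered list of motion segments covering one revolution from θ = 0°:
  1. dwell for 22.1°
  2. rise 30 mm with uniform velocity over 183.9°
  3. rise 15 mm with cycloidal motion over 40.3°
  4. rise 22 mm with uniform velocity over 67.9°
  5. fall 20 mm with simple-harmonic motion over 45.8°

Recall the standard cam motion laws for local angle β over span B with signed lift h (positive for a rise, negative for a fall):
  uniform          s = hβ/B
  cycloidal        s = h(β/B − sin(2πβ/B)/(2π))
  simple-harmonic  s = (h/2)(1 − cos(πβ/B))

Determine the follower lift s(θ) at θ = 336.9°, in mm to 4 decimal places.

seg 1 [0°–22.1°] dwell: s stays 0.0000
seg 2 [22.1°–206°] uniform, h=30: full span → s += 30 → s = 30.0000
seg 3 [206°–246.3°] cycloidal, h=15: full span → s += 15 → s = 45.0000
seg 4 [246.3°–314.2°] uniform, h=22: full span → s += 22 → s = 67.0000
seg 5 [314.2°–360°] simple-harmonic, h=-20: θ=336.9° here. β=22.7, B=45.8. -20/2·(1 − cos(π·0.4956)) = -9.8628 → s = 57.1372

57.1372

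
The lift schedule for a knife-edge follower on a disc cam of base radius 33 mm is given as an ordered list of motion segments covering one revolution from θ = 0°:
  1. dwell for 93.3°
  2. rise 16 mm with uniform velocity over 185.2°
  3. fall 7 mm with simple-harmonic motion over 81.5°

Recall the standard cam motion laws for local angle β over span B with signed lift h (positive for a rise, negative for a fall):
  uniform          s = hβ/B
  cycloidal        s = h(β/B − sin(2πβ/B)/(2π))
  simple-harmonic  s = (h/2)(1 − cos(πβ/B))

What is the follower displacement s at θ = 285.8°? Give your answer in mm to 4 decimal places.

seg 1 [0°–93.3°] dwell: s stays 0.0000
seg 2 [93.3°–278.5°] uniform, h=16: full span → s += 16 → s = 16.0000
seg 3 [278.5°–360°] simple-harmonic, h=-7: θ=285.8° here. β=7.3, B=81.5. -7/2·(1 − cos(π·0.0896)) = -0.1377 → s = 15.8623

15.8623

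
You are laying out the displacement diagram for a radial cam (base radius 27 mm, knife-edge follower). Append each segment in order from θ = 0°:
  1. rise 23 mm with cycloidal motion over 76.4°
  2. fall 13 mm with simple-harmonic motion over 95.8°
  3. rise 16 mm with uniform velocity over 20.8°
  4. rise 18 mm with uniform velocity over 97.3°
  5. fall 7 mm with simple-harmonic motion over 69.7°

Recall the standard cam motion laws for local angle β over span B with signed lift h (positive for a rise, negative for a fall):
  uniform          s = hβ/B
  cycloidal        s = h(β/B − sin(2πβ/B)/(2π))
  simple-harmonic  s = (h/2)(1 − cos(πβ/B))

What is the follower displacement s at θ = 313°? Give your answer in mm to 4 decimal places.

seg 1 [0°–76.4°] cycloidal, h=23: full span → s += 23 → s = 23.0000
seg 2 [76.4°–172.2°] simple-harmonic, h=-13: full span → s += -13 → s = 10.0000
seg 3 [172.2°–193°] uniform, h=16: full span → s += 16 → s = 26.0000
seg 4 [193°–290.3°] uniform, h=18: full span → s += 18 → s = 44.0000
seg 5 [290.3°–360°] simple-harmonic, h=-7: θ=313° here. β=22.7, B=69.7. -7/2·(1 − cos(π·0.3257)) = -1.6776 → s = 42.3224

42.3224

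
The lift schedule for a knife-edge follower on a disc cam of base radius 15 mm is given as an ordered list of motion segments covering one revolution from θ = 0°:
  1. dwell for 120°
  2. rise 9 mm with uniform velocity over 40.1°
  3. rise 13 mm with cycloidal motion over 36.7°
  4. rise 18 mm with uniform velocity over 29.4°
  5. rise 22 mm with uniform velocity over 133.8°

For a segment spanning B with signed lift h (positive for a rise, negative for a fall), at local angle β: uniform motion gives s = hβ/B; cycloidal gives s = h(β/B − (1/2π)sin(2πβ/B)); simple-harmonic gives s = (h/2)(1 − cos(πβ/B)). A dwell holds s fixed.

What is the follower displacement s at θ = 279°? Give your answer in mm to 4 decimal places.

seg 1 [0°–120°] dwell: s stays 0.0000
seg 2 [120°–160.1°] uniform, h=9: full span → s += 9 → s = 9.0000
seg 3 [160.1°–196.8°] cycloidal, h=13: full span → s += 13 → s = 22.0000
seg 4 [196.8°–226.2°] uniform, h=18: full span → s += 18 → s = 40.0000
seg 5 [226.2°–360°] uniform, h=22: θ=279° here. β=52.8, B=133.8. 22·52.8/133.8 = 8.6816 → s = 48.6816

48.6816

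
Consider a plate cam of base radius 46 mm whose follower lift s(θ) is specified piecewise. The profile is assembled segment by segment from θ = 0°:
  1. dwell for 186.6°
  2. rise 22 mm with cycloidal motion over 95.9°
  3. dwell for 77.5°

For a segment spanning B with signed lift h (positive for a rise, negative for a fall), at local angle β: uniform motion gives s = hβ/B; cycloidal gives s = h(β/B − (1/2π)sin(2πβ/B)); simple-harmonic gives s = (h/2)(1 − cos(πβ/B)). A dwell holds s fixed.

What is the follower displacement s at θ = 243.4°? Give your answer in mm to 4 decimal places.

seg 1 [0°–186.6°] dwell: s stays 0.0000
seg 2 [186.6°–282.5°] cycloidal, h=22: θ=243.4° here. β=56.8, B=95.9. 22·(0.5923 − sin(2π·0.5923)/(2π)) = 14.9486 → s = 14.9486

14.9486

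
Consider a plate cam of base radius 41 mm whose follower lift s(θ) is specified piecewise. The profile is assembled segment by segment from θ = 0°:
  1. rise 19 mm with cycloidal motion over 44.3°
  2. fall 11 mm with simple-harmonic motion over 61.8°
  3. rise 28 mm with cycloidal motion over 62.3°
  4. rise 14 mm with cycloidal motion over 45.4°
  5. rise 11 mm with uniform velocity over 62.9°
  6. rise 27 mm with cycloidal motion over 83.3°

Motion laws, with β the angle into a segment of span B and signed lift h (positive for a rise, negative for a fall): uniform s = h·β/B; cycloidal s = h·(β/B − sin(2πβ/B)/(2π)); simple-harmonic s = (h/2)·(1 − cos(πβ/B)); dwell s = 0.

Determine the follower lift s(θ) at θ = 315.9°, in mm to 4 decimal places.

seg 1 [0°–44.3°] cycloidal, h=19: full span → s += 19 → s = 19.0000
seg 2 [44.3°–106.1°] simple-harmonic, h=-11: full span → s += -11 → s = 8.0000
seg 3 [106.1°–168.4°] cycloidal, h=28: full span → s += 28 → s = 36.0000
seg 4 [168.4°–213.8°] cycloidal, h=14: full span → s += 14 → s = 50.0000
seg 5 [213.8°–276.7°] uniform, h=11: full span → s += 11 → s = 61.0000
seg 6 [276.7°–360°] cycloidal, h=27: θ=315.9° here. β=39.2, B=83.3. 27·(0.4706 − sin(2π·0.4706)/(2π)) = 11.9163 → s = 72.9163

72.9163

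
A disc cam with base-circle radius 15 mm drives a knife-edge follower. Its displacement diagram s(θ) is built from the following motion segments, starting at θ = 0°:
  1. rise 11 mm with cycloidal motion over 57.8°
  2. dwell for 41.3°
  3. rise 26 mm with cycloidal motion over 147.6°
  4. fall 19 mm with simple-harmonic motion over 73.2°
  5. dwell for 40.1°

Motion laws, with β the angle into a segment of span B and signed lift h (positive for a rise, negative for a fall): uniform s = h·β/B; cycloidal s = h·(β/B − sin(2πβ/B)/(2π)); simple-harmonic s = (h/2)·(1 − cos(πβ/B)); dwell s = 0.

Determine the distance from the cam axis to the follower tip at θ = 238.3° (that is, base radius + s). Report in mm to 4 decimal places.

seg 1 [0°–57.8°] cycloidal, h=11: full span → s += 11 → s = 11.0000
seg 2 [57.8°–99.1°] dwell: s stays 11.0000
seg 3 [99.1°–246.7°] cycloidal, h=26: θ=238.3° here. β=139.2, B=147.6. 26·(0.9431 − sin(2π·0.9431)/(2π)) = 25.9687 → s = 36.9687
radial distance = base radius + s = 15 + 36.9687 = 51.9687

51.9687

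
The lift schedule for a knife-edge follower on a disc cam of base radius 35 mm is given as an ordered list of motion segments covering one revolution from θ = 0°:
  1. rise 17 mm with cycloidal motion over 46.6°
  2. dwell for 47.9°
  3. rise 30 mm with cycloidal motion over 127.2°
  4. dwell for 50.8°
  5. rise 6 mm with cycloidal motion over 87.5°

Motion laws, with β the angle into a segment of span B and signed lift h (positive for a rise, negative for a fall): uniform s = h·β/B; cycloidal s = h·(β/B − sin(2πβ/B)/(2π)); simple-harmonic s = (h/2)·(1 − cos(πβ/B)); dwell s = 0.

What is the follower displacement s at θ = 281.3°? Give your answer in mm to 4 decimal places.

seg 1 [0°–46.6°] cycloidal, h=17: full span → s += 17 → s = 17.0000
seg 2 [46.6°–94.5°] dwell: s stays 17.0000
seg 3 [94.5°–221.7°] cycloidal, h=30: full span → s += 30 → s = 47.0000
seg 4 [221.7°–272.5°] dwell: s stays 47.0000
seg 5 [272.5°–360°] cycloidal, h=6: θ=281.3° here. β=8.8, B=87.5. 6·(0.1006 − sin(2π·0.1006)/(2π)) = 0.0394 → s = 47.0394

47.0394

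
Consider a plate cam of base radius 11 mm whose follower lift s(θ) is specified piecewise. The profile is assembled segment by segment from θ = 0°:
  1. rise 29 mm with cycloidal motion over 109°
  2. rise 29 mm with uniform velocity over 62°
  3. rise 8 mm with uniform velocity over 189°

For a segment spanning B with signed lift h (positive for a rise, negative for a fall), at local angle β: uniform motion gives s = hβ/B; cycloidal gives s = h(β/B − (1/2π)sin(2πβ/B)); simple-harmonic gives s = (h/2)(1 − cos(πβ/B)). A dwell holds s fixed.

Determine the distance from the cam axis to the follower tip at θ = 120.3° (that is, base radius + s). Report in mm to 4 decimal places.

seg 1 [0°–109°] cycloidal, h=29: full span → s += 29 → s = 29.0000
seg 2 [109°–171°] uniform, h=29: θ=120.3° here. β=11.3, B=62. 29·11.3/62 = 5.2855 → s = 34.2855
radial distance = base radius + s = 11 + 34.2855 = 45.2855

45.2855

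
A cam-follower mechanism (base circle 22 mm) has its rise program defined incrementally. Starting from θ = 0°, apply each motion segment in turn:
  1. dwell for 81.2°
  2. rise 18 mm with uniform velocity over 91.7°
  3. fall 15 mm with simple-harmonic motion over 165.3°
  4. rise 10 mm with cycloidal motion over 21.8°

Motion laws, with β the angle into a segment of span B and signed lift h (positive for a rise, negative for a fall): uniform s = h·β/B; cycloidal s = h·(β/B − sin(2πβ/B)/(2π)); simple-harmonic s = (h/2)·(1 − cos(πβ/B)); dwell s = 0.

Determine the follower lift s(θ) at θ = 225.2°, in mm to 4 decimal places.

seg 1 [0°–81.2°] dwell: s stays 0.0000
seg 2 [81.2°–172.9°] uniform, h=18: full span → s += 18 → s = 18.0000
seg 3 [172.9°–338.2°] simple-harmonic, h=-15: θ=225.2° here. β=52.3, B=165.3. -15/2·(1 − cos(π·0.3164)) = -3.4098 → s = 14.5902

14.5902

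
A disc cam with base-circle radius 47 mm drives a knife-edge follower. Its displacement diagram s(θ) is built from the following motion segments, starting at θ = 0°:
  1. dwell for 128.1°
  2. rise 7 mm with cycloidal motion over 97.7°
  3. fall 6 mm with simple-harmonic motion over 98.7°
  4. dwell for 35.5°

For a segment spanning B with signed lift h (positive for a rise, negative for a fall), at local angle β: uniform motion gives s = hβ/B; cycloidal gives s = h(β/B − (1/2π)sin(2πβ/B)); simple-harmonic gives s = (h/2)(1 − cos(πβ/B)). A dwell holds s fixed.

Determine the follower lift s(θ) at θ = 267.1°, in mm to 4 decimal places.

seg 1 [0°–128.1°] dwell: s stays 0.0000
seg 2 [128.1°–225.8°] cycloidal, h=7: full span → s += 7 → s = 7.0000
seg 3 [225.8°–324.5°] simple-harmonic, h=-6: θ=267.1° here. β=41.3, B=98.7. -6/2·(1 − cos(π·0.4184)) = -2.2397 → s = 4.7603

4.7603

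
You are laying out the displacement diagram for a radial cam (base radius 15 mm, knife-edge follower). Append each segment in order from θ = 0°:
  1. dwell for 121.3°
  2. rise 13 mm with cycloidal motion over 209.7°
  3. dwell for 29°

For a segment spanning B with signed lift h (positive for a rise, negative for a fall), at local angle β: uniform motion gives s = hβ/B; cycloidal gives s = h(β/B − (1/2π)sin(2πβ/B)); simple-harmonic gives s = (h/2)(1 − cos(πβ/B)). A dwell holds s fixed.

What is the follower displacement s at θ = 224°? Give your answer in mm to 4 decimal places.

seg 1 [0°–121.3°] dwell: s stays 0.0000
seg 2 [121.3°–331°] cycloidal, h=13: θ=224° here. β=102.7, B=209.7. 13·(0.4897 − sin(2π·0.4897)/(2π)) = 6.2335 → s = 6.2335

6.2335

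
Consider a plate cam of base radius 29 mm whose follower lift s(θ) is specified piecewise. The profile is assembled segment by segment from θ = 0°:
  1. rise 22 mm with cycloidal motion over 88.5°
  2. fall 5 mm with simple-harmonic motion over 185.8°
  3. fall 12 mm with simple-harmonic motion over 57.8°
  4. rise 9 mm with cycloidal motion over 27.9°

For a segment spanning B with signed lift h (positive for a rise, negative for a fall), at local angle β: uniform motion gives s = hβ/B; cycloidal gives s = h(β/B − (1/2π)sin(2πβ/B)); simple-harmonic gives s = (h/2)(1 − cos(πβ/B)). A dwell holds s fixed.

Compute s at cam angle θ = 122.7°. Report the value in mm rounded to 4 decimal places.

seg 1 [0°–88.5°] cycloidal, h=22: full span → s += 22 → s = 22.0000
seg 2 [88.5°–274.3°] simple-harmonic, h=-5: θ=122.7° here. β=34.2, B=185.8. -5/2·(1 − cos(π·0.1841)) = -0.4065 → s = 21.5935

21.5935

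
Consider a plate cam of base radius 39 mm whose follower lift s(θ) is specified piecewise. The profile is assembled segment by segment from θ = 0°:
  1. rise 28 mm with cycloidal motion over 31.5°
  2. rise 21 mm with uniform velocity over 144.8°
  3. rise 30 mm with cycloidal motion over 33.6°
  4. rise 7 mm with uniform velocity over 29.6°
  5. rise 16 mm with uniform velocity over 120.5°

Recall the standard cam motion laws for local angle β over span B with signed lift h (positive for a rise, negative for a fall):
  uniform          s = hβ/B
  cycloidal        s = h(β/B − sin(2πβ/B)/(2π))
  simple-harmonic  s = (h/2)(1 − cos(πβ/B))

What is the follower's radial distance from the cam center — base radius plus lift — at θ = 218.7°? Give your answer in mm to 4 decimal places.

seg 1 [0°–31.5°] cycloidal, h=28: full span → s += 28 → s = 28.0000
seg 2 [31.5°–176.3°] uniform, h=21: full span → s += 21 → s = 49.0000
seg 3 [176.3°–209.9°] cycloidal, h=30: full span → s += 30 → s = 79.0000
seg 4 [209.9°–239.5°] uniform, h=7: θ=218.7° here. β=8.8, B=29.6. 7·8.8/29.6 = 2.0811 → s = 81.0811
radial distance = base radius + s = 39 + 81.0811 = 120.0811

120.0811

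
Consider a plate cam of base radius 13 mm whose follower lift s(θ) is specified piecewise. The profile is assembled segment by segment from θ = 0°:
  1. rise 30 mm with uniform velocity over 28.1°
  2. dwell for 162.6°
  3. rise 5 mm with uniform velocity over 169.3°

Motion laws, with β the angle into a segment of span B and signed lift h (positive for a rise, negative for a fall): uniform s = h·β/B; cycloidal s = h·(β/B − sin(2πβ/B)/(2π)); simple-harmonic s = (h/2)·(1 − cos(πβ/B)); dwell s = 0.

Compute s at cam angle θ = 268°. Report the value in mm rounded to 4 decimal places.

seg 1 [0°–28.1°] uniform, h=30: full span → s += 30 → s = 30.0000
seg 2 [28.1°–190.7°] dwell: s stays 30.0000
seg 3 [190.7°–360°] uniform, h=5: θ=268° here. β=77.3, B=169.3. 5·77.3/169.3 = 2.2829 → s = 32.2829

32.2829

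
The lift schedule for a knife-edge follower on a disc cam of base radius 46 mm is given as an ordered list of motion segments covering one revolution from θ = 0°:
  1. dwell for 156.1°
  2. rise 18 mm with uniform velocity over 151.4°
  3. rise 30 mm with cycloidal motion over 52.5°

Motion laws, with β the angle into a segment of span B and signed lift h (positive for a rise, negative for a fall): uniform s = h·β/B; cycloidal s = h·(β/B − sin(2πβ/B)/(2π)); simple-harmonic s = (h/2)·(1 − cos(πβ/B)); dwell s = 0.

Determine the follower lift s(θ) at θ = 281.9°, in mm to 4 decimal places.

seg 1 [0°–156.1°] dwell: s stays 0.0000
seg 2 [156.1°–307.5°] uniform, h=18: θ=281.9° here. β=125.8, B=151.4. 18·125.8/151.4 = 14.9564 → s = 14.9564

14.9564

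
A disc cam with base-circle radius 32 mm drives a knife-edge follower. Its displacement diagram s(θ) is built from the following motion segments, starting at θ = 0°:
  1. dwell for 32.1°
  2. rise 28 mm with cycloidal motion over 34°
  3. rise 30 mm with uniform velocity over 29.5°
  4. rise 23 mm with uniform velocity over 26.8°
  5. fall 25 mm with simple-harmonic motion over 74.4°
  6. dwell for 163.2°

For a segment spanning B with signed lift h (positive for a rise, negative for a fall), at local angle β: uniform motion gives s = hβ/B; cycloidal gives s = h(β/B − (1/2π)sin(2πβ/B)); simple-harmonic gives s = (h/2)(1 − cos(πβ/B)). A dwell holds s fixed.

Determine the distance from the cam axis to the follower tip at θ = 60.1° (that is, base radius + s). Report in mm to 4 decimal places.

seg 1 [0°–32.1°] dwell: s stays 0.0000
seg 2 [32.1°–66.1°] cycloidal, h=28: θ=60.1° here. β=28, B=34. 28·(0.8235 − sin(2π·0.8235)/(2π)) = 27.0480 → s = 27.0480
radial distance = base radius + s = 32 + 27.0480 = 59.0480

59.0480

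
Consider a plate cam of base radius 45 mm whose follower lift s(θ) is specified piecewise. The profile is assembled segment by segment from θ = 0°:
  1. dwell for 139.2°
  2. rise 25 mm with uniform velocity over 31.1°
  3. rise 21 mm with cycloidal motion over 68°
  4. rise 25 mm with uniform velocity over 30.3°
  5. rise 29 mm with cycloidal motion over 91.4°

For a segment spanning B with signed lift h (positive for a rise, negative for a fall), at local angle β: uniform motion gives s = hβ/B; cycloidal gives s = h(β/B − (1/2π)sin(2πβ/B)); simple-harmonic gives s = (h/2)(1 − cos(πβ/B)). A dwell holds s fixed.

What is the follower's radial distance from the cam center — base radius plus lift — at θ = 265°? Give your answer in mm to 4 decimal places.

seg 1 [0°–139.2°] dwell: s stays 0.0000
seg 2 [139.2°–170.3°] uniform, h=25: full span → s += 25 → s = 25.0000
seg 3 [170.3°–238.3°] cycloidal, h=21: full span → s += 21 → s = 46.0000
seg 4 [238.3°–268.6°] uniform, h=25: θ=265° here. β=26.7, B=30.3. 25·26.7/30.3 = 22.0297 → s = 68.0297
radial distance = base radius + s = 45 + 68.0297 = 113.0297

113.0297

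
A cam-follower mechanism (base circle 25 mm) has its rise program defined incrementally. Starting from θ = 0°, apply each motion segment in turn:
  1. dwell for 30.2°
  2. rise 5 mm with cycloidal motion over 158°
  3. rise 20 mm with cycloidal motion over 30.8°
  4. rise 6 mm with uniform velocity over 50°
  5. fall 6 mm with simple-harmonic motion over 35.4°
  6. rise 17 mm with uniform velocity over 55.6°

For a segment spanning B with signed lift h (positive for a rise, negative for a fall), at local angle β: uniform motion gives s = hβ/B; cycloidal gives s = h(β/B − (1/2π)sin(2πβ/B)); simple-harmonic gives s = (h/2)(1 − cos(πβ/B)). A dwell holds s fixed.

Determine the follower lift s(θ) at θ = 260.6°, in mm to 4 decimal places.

seg 1 [0°–30.2°] dwell: s stays 0.0000
seg 2 [30.2°–188.2°] cycloidal, h=5: full span → s += 5 → s = 5.0000
seg 3 [188.2°–219°] cycloidal, h=20: full span → s += 20 → s = 25.0000
seg 4 [219°–269°] uniform, h=6: θ=260.6° here. β=41.6, B=50. 6·41.6/50 = 4.9920 → s = 29.9920

29.9920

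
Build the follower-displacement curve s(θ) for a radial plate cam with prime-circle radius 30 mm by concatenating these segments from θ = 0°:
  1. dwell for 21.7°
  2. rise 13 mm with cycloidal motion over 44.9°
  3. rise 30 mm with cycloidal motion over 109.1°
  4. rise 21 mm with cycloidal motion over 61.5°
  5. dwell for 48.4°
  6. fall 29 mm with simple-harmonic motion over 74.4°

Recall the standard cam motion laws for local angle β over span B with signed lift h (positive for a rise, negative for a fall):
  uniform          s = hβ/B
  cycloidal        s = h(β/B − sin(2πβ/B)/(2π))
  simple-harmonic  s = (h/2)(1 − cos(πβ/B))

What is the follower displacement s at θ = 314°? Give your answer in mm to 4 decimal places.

seg 1 [0°–21.7°] dwell: s stays 0.0000
seg 2 [21.7°–66.6°] cycloidal, h=13: full span → s += 13 → s = 13.0000
seg 3 [66.6°–175.7°] cycloidal, h=30: full span → s += 30 → s = 43.0000
seg 4 [175.7°–237.2°] cycloidal, h=21: full span → s += 21 → s = 64.0000
seg 5 [237.2°–285.6°] dwell: s stays 64.0000
seg 6 [285.6°–360°] simple-harmonic, h=-29: θ=314° here. β=28.4, B=74.4. -29/2·(1 − cos(π·0.3817)) = -9.2351 → s = 54.7649

54.7649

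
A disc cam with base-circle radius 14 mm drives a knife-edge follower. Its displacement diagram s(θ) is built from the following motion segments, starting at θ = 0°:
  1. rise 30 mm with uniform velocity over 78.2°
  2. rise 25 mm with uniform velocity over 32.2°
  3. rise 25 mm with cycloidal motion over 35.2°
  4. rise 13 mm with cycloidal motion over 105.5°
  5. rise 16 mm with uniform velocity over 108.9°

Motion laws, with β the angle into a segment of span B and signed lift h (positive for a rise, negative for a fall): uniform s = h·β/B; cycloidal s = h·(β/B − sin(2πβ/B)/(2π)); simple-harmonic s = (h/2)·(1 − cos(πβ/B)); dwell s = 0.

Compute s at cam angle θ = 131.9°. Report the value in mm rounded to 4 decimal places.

seg 1 [0°–78.2°] uniform, h=30: full span → s += 30 → s = 30.0000
seg 2 [78.2°–110.4°] uniform, h=25: full span → s += 25 → s = 55.0000
seg 3 [110.4°–145.6°] cycloidal, h=25: θ=131.9° here. β=21.5, B=35.2. 25·(0.6108 − sin(2π·0.6108)/(2π)) = 17.8214 → s = 72.8214

72.8214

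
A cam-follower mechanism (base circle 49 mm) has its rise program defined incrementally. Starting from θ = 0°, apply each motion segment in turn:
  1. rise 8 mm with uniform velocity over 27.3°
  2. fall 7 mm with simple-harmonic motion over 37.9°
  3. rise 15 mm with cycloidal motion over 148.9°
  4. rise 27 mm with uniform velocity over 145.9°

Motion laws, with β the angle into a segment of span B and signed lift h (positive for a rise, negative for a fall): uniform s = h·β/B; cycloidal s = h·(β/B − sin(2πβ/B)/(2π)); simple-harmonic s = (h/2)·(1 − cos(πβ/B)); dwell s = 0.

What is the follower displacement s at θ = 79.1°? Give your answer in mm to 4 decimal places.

seg 1 [0°–27.3°] uniform, h=8: full span → s += 8 → s = 8.0000
seg 2 [27.3°–65.2°] simple-harmonic, h=-7: full span → s += -7 → s = 1.0000
seg 3 [65.2°–214.1°] cycloidal, h=15: θ=79.1° here. β=13.9, B=148.9. 15·(0.0934 − sin(2π·0.0934)/(2π)) = 0.0789 → s = 1.0789

1.0789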